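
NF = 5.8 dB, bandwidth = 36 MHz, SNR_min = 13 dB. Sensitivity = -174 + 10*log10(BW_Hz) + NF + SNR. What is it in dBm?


10*log10(36000000.0) = 75.56
S = -174 + 75.56 + 5.8 + 13 = -79.6 dBm

-79.6 dBm


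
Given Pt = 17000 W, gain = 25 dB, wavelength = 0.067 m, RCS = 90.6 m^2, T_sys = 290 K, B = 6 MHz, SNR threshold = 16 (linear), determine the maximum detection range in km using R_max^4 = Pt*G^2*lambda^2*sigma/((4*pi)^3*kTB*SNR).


G_lin = 10^(25/10) = 316.227766
R^4 = 17000 * 316.227766^2 * 0.067^2 * 90.6 / ((4*pi)^3 * 1.38e-23 * 290 * 6000000.0 * 16)
R^4 = 9.06878e17 m^4
R_max = (9.06878e17)^(1/4) = 30859.4 m = 30.9 km

30.9 km


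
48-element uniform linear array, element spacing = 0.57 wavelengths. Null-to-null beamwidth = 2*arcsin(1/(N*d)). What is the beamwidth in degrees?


1/(N*d) = 1/(48*0.57) = 0.03655
BW = 2*arcsin(0.03655) = 4.2 degrees

4.2 degrees


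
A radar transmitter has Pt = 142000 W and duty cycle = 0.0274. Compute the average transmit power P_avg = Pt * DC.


P_avg = 142000 * 0.0274 = 3890.8 W

3890.8 W


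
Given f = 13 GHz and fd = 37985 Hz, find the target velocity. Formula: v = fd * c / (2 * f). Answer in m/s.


v = 37985 * 3e8 / (2 * 13000000000.0) = 438.3 m/s

438.3 m/s


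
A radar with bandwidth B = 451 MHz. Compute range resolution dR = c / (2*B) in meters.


dR = 3e8 / (2 * 451000000.0) = 0.33 m

0.33 m


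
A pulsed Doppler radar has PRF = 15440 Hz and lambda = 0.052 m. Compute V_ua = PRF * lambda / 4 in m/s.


V_ua = 15440 * 0.052 / 4 = 200.7 m/s

200.7 m/s


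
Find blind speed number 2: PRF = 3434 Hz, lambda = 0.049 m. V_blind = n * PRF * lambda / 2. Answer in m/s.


V_blind = 2 * 3434 * 0.049 / 2 = 168.3 m/s

168.3 m/s


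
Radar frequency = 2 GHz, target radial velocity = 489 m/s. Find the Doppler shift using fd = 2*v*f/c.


fd = 2 * 489 * 2000000000.0 / 3e8 = 6520.0 Hz

6520.0 Hz


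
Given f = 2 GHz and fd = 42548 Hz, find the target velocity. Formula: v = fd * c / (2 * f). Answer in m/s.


v = 42548 * 3e8 / (2 * 2000000000.0) = 3191.1 m/s

3191.1 m/s


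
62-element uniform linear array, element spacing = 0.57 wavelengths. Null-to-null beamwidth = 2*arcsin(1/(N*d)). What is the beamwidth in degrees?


1/(N*d) = 1/(62*0.57) = 0.028297
BW = 2*arcsin(0.028297) = 3.2 degrees

3.2 degrees


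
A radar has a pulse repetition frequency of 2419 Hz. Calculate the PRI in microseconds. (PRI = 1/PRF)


PRI = 1/2419 = 0.000413394 s = 413.4 us

413.4 us


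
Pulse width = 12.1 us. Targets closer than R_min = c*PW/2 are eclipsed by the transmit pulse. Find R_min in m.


R_min = 3e8 * 12.1e-6 / 2 = 1815.0 m

1815.0 m


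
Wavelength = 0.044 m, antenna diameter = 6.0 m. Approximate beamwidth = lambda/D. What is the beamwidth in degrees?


BW_rad = 0.044 / 6.0 = 0.007333
BW_deg = 0.42 degrees

0.42 degrees


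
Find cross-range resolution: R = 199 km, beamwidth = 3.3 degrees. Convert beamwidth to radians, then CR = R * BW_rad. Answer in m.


BW_rad = 0.057595865
CR = 199000 * 0.057595865 = 11461.6 m

11461.6 m


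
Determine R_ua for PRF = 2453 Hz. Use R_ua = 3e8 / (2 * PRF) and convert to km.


R_ua = 3e8 / (2 * 2453) = 61149.6 m = 61.1 km

61.1 km


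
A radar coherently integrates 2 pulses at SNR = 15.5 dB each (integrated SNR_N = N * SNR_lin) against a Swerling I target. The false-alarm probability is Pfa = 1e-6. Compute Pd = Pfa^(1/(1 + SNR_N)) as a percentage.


SNR_lin = 10^(15.5/10) = 35.48134
SNR_N = 2 * 35.48134 = 70.96268
1/(1 + SNR_N) = 1/71.96268 = 0.0138961
Pd = (1e-6)^0.0138961 = 0.82532
Pd = 82.5%

82.5%


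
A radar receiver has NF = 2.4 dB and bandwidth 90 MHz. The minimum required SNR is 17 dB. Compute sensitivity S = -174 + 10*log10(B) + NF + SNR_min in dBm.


10*log10(90000000.0) = 79.54
S = -174 + 79.54 + 2.4 + 17 = -75.1 dBm

-75.1 dBm


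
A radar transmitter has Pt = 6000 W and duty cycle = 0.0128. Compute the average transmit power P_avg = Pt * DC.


P_avg = 6000 * 0.0128 = 76.8 W

76.8 W


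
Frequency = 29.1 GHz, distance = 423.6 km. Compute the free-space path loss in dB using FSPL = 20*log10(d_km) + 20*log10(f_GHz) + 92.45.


20*log10(423.6) = 52.54
20*log10(29.1) = 29.28
FSPL = 174.3 dB

174.3 dB


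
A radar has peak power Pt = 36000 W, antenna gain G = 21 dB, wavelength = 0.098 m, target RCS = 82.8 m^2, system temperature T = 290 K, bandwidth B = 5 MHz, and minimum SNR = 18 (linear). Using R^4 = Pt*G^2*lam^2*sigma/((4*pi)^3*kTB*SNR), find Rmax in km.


G_lin = 10^(21/10) = 125.892541
R^4 = 36000 * 125.892541^2 * 0.098^2 * 82.8 / ((4*pi)^3 * 1.38e-23 * 290 * 5000000.0 * 18)
R^4 = 6.34798e17 m^4
R_max = (6.34798e17)^(1/4) = 28226.6 m = 28.2 km

28.2 km


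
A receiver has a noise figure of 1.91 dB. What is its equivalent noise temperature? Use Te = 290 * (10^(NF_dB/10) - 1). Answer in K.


NF_lin = 10^(1.91/10) = 1.552387
Te = 290 * (1.552387 - 1) = 160.2 K

160.2 K


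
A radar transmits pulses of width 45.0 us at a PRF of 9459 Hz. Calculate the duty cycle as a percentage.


DC = 45.0e-6 * 9459 * 100 = 42.57%

42.57%


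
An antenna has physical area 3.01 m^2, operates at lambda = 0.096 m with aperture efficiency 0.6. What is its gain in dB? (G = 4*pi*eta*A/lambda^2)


G_linear = 4*pi*0.6*3.01/0.096^2 = 2462.55
G_dB = 10*log10(2462.55) = 33.9 dB

33.9 dB


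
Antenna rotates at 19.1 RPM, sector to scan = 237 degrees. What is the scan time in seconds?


t = 237 / (19.1 * 360) * 60 = 2.07 s

2.07 s


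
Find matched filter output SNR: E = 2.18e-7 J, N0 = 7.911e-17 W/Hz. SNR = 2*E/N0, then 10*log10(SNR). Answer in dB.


SNR_lin = 2 * 2.18e-7 / 7.911e-17 = 5.511e9
SNR_dB = 10*log10(5.511e9) = 97.4 dB

97.4 dB


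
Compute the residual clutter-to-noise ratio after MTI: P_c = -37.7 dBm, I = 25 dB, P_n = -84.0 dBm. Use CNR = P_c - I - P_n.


CNR = -37.7 - 25 - (-84.0) = 21.3 dB

21.3 dB


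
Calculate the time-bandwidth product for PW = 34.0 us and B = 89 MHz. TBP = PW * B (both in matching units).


TBP = 34.0 * 89 = 3026.0

3026.0


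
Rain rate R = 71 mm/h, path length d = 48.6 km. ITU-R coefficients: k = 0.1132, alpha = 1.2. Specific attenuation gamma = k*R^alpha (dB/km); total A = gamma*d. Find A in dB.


gamma = 0.1132 * 71^1.2 = 18.851957 dB/km
A = 18.851957 * 48.6 = 916.21 dB

916.21 dB


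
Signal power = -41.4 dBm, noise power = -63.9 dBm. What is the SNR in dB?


SNR = -41.4 - (-63.9) = 22.5 dB

22.5 dB


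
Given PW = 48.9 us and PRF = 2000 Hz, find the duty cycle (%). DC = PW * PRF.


DC = 48.9e-6 * 2000 * 100 = 9.78%

9.78%


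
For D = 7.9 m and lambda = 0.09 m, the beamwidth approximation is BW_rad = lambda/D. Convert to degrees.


BW_rad = 0.09 / 7.9 = 0.011392
BW_deg = 0.65 degrees

0.65 degrees


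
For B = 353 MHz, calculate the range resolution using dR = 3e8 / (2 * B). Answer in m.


dR = 3e8 / (2 * 353000000.0) = 0.42 m

0.42 m


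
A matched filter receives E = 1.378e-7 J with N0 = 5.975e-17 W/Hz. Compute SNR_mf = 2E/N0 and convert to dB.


SNR_lin = 2 * 1.378e-7 / 5.975e-17 = 4.613e9
SNR_dB = 10*log10(4.613e9) = 96.6 dB

96.6 dB


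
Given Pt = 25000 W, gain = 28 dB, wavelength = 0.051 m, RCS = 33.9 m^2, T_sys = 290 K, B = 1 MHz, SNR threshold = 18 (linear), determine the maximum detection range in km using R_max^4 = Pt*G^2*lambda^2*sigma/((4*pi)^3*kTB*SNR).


G_lin = 10^(28/10) = 630.957344
R^4 = 25000 * 630.957344^2 * 0.051^2 * 33.9 / ((4*pi)^3 * 1.38e-23 * 290 * 1000000.0 * 18)
R^4 = 6.13905e18 m^4
R_max = (6.13905e18)^(1/4) = 49776.6 m = 49.8 km

49.8 km


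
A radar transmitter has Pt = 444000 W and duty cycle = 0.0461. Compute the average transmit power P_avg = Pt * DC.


P_avg = 444000 * 0.0461 = 20468.4 W

20468.4 W


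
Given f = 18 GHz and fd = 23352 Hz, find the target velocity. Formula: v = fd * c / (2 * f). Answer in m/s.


v = 23352 * 3e8 / (2 * 18000000000.0) = 194.6 m/s

194.6 m/s


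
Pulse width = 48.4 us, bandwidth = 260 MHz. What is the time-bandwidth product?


TBP = 48.4 * 260 = 12584.0

12584.0


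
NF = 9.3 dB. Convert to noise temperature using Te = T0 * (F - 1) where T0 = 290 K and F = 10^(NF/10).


NF_lin = 10^(9.3/10) = 8.51138
Te = 290 * (8.51138 - 1) = 2178.3 K

2178.3 K


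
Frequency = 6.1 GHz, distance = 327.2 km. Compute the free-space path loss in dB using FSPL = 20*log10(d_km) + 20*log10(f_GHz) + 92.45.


20*log10(327.2) = 50.3
20*log10(6.1) = 15.71
FSPL = 158.5 dB

158.5 dB


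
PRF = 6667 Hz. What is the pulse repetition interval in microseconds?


PRI = 1/6667 = 0.0001499925 s = 150.0 us

150.0 us


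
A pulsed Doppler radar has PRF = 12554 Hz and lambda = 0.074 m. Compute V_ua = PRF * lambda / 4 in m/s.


V_ua = 12554 * 0.074 / 4 = 232.2 m/s

232.2 m/s


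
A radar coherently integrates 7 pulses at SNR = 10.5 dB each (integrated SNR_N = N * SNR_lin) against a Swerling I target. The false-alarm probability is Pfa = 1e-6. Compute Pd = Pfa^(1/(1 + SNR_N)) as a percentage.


SNR_lin = 10^(10.5/10) = 11.22018
SNR_N = 7 * 11.22018 = 78.54126
1/(1 + SNR_N) = 1/79.54126 = 0.0125721
Pd = (1e-6)^0.0125721 = 0.84056
Pd = 84.1%

84.1%


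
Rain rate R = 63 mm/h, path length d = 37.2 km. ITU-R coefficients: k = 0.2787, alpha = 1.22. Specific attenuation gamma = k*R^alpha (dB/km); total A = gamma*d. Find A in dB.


gamma = 0.2787 * 63^1.22 = 43.68501 dB/km
A = 43.68501 * 37.2 = 1625.08 dB

1625.08 dB


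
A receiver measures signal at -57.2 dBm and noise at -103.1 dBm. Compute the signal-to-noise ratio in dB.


SNR = -57.2 - (-103.1) = 45.9 dB

45.9 dB


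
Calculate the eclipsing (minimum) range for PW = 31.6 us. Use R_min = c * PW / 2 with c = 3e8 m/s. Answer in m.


R_min = 3e8 * 31.6e-6 / 2 = 4740.0 m

4740.0 m


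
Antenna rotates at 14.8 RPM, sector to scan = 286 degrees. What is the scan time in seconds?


t = 286 / (14.8 * 360) * 60 = 3.22 s

3.22 s


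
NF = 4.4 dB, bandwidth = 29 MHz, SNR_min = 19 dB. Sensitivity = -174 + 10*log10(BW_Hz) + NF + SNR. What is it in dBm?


10*log10(29000000.0) = 74.62
S = -174 + 74.62 + 4.4 + 19 = -76.0 dBm

-76.0 dBm


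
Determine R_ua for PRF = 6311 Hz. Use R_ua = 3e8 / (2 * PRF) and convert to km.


R_ua = 3e8 / (2 * 6311) = 23768.0 m = 23.8 km

23.8 km


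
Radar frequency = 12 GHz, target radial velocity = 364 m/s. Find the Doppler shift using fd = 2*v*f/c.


fd = 2 * 364 * 12000000000.0 / 3e8 = 29120.0 Hz

29120.0 Hz


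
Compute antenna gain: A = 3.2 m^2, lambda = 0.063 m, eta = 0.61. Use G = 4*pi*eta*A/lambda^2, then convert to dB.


G_linear = 4*pi*0.61*3.2/0.063^2 = 6180.29
G_dB = 10*log10(6180.29) = 37.9 dB

37.9 dB


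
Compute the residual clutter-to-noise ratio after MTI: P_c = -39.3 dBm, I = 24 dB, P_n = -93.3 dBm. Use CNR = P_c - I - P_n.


CNR = -39.3 - 24 - (-93.3) = 30.0 dB

30.0 dB


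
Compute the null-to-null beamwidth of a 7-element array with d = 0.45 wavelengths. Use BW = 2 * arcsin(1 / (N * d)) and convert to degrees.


1/(N*d) = 1/(7*0.45) = 0.31746
BW = 2*arcsin(0.31746) = 37.0 degrees

37.0 degrees


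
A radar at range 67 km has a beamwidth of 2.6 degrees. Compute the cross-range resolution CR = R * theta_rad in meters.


BW_rad = 0.045378561
CR = 67000 * 0.045378561 = 3040.4 m

3040.4 m


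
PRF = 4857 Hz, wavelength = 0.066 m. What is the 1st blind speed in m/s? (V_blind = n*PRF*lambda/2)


V_blind = 1 * 4857 * 0.066 / 2 = 160.3 m/s

160.3 m/s


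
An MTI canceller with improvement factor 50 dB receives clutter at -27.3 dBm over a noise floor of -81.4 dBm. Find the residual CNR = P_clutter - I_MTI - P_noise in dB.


CNR = -27.3 - 50 - (-81.4) = 4.1 dB

4.1 dB


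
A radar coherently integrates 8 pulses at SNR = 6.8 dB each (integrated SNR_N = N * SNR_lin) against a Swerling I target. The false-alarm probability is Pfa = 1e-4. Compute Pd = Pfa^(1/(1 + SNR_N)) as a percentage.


SNR_lin = 10^(6.8/10) = 4.7863
SNR_N = 8 * 4.7863 = 38.2904
1/(1 + SNR_N) = 1/39.2904 = 0.0254515
Pd = (1e-4)^0.0254515 = 0.79103
Pd = 79.1%

79.1%


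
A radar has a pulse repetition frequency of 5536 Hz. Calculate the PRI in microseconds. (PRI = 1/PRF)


PRI = 1/5536 = 0.0001806358 s = 180.6 us

180.6 us


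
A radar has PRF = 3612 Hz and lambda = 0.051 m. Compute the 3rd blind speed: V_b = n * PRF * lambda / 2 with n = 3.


V_blind = 3 * 3612 * 0.051 / 2 = 276.3 m/s

276.3 m/s


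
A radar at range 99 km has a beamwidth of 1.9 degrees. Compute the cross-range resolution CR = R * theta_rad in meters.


BW_rad = 0.033161256
CR = 99000 * 0.033161256 = 3283.0 m

3283.0 m


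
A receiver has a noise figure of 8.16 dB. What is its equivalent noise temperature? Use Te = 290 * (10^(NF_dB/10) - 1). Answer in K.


NF_lin = 10^(8.16/10) = 6.546362
Te = 290 * (6.546362 - 1) = 1608.4 K

1608.4 K


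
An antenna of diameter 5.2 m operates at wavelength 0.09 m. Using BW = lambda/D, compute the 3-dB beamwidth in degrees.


BW_rad = 0.09 / 5.2 = 0.017308
BW_deg = 0.99 degrees

0.99 degrees


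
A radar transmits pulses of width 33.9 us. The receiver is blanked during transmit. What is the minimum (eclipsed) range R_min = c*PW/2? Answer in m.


R_min = 3e8 * 33.9e-6 / 2 = 5085.0 m

5085.0 m


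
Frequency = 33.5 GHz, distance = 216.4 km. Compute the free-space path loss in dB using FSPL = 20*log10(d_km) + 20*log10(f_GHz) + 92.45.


20*log10(216.4) = 46.71
20*log10(33.5) = 30.5
FSPL = 169.7 dB

169.7 dB


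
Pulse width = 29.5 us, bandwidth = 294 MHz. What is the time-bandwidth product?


TBP = 29.5 * 294 = 8673.0

8673.0


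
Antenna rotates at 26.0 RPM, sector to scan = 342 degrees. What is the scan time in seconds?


t = 342 / (26.0 * 360) * 60 = 2.19 s

2.19 s


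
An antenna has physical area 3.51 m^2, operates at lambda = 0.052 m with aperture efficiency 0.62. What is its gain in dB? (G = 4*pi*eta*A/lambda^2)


G_linear = 4*pi*0.62*3.51/0.052^2 = 10113.51
G_dB = 10*log10(10113.51) = 40.0 dB

40.0 dB


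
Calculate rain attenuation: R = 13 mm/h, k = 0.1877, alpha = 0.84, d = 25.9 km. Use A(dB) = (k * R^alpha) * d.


gamma = 0.1877 * 13^0.84 = 1.618738 dB/km
A = 1.618738 * 25.9 = 41.93 dB

41.93 dB


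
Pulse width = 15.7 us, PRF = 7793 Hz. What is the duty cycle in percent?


DC = 15.7e-6 * 7793 * 100 = 12.24%

12.24%


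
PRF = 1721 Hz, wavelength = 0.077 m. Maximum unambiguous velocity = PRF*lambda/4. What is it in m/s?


V_ua = 1721 * 0.077 / 4 = 33.1 m/s

33.1 m/s


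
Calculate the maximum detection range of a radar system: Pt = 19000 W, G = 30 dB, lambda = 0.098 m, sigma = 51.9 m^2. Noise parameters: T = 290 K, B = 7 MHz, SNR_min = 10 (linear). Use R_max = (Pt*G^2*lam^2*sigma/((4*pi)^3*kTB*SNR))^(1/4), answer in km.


G_lin = 10^(30/10) = 1000.0
R^4 = 19000 * 1000.0^2 * 0.098^2 * 51.9 / ((4*pi)^3 * 1.38e-23 * 290 * 7000000.0 * 10)
R^4 = 1.7036e19 m^4
R_max = (1.7036e19)^(1/4) = 64245.4 m = 64.2 km

64.2 km


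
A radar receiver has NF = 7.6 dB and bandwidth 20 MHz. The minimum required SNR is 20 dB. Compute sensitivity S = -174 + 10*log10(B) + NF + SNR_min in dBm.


10*log10(20000000.0) = 73.01
S = -174 + 73.01 + 7.6 + 20 = -73.4 dBm

-73.4 dBm


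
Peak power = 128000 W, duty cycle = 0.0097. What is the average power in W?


P_avg = 128000 * 0.0097 = 1241.6 W

1241.6 W


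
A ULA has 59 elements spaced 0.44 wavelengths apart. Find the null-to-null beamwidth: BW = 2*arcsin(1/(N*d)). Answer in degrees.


1/(N*d) = 1/(59*0.44) = 0.038521
BW = 2*arcsin(0.038521) = 4.4 degrees

4.4 degrees


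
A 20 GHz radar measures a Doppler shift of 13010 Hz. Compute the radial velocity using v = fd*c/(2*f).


v = 13010 * 3e8 / (2 * 20000000000.0) = 97.6 m/s

97.6 m/s


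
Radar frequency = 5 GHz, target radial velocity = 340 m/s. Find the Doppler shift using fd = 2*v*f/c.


fd = 2 * 340 * 5000000000.0 / 3e8 = 11333.3 Hz

11333.3 Hz


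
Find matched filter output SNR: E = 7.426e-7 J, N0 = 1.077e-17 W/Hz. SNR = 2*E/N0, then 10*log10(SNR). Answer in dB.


SNR_lin = 2 * 7.426e-7 / 1.077e-17 = 1.379e11
SNR_dB = 10*log10(1.379e11) = 111.4 dB

111.4 dB


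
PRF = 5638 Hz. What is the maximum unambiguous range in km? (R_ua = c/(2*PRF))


R_ua = 3e8 / (2 * 5638) = 26605.2 m = 26.6 km

26.6 km


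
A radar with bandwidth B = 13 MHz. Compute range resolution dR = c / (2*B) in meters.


dR = 3e8 / (2 * 13000000.0) = 11.54 m

11.54 m


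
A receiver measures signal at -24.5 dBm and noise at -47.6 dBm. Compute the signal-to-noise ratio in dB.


SNR = -24.5 - (-47.6) = 23.1 dB

23.1 dB


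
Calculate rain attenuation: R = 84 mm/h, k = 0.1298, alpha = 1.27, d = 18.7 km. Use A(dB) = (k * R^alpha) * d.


gamma = 0.1298 * 84^1.27 = 36.066947 dB/km
A = 36.066947 * 18.7 = 674.45 dB

674.45 dB


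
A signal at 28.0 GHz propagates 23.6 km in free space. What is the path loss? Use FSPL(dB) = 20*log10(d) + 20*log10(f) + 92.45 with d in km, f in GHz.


20*log10(23.6) = 27.46
20*log10(28.0) = 28.94
FSPL = 148.9 dB

148.9 dB


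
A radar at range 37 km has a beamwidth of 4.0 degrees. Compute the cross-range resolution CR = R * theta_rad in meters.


BW_rad = 0.06981317
CR = 37000 * 0.06981317 = 2583.1 m

2583.1 m


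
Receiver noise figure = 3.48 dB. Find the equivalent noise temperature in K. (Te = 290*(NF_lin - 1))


NF_lin = 10^(3.48/10) = 2.228435
Te = 290 * (2.228435 - 1) = 356.2 K

356.2 K


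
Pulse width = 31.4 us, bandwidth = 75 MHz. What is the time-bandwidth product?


TBP = 31.4 * 75 = 2355.0

2355.0


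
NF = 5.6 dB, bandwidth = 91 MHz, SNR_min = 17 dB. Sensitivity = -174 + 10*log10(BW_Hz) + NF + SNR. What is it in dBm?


10*log10(91000000.0) = 79.59
S = -174 + 79.59 + 5.6 + 17 = -71.8 dBm

-71.8 dBm


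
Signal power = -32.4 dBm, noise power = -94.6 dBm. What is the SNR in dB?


SNR = -32.4 - (-94.6) = 62.2 dB

62.2 dB


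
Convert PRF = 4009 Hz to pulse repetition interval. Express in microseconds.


PRI = 1/4009 = 0.0002494388 s = 249.4 us

249.4 us


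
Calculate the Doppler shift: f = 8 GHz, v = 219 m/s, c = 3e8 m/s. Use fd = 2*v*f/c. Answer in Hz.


fd = 2 * 219 * 8000000000.0 / 3e8 = 11680.0 Hz

11680.0 Hz


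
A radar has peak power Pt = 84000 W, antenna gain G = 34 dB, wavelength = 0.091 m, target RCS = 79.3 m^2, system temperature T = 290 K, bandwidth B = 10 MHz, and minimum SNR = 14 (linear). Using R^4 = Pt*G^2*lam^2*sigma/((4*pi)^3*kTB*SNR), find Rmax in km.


G_lin = 10^(34/10) = 2511.886432
R^4 = 84000 * 2511.886432^2 * 0.091^2 * 79.3 / ((4*pi)^3 * 1.38e-23 * 290 * 10000000.0 * 14)
R^4 = 3.13041e20 m^4
R_max = (3.13041e20)^(1/4) = 133014.9 m = 133.0 km

133.0 km


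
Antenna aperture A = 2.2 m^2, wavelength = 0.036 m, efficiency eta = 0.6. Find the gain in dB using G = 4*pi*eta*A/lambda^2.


G_linear = 4*pi*0.6*2.2/0.036^2 = 12799.08
G_dB = 10*log10(12799.08) = 41.1 dB

41.1 dB


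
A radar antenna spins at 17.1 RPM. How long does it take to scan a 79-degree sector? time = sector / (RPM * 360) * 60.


t = 79 / (17.1 * 360) * 60 = 0.77 s

0.77 s


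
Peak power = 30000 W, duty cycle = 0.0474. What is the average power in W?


P_avg = 30000 * 0.0474 = 1422.0 W

1422.0 W


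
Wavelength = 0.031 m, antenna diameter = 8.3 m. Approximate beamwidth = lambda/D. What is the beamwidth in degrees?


BW_rad = 0.031 / 8.3 = 0.003735
BW_deg = 0.21 degrees

0.21 degrees


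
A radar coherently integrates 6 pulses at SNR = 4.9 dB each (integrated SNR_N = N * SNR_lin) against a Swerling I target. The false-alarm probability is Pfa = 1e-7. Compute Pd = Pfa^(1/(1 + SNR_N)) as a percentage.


SNR_lin = 10^(4.9/10) = 3.0903
SNR_N = 6 * 3.0903 = 18.5418
1/(1 + SNR_N) = 1/19.5418 = 0.0511724
Pd = (1e-7)^0.0511724 = 0.43832
Pd = 43.8%

43.8%


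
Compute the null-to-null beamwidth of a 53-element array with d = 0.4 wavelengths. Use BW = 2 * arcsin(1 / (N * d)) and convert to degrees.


1/(N*d) = 1/(53*0.4) = 0.04717
BW = 2*arcsin(0.04717) = 5.4 degrees

5.4 degrees


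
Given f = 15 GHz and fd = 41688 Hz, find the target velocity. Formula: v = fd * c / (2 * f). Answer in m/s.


v = 41688 * 3e8 / (2 * 15000000000.0) = 416.9 m/s

416.9 m/s


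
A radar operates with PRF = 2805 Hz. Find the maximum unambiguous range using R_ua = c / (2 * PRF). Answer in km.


R_ua = 3e8 / (2 * 2805) = 53475.9 m = 53.5 km

53.5 km


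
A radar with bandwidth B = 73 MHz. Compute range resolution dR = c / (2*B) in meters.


dR = 3e8 / (2 * 73000000.0) = 2.05 m

2.05 m


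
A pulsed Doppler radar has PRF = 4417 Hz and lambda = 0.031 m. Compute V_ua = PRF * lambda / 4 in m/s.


V_ua = 4417 * 0.031 / 4 = 34.2 m/s

34.2 m/s


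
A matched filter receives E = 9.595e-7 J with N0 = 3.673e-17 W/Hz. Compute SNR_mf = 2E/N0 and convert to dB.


SNR_lin = 2 * 9.595e-7 / 3.673e-17 = 5.225e10
SNR_dB = 10*log10(5.225e10) = 107.2 dB

107.2 dB


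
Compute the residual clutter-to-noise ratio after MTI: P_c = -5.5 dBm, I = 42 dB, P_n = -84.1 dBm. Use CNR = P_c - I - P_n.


CNR = -5.5 - 42 - (-84.1) = 36.6 dB

36.6 dB


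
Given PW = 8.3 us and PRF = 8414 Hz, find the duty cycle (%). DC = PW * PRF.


DC = 8.3e-6 * 8414 * 100 = 6.98%

6.98%


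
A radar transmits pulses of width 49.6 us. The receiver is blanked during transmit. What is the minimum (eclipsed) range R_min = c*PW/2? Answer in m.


R_min = 3e8 * 49.6e-6 / 2 = 7440.0 m

7440.0 m


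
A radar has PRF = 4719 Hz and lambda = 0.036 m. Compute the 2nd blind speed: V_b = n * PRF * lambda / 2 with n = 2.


V_blind = 2 * 4719 * 0.036 / 2 = 169.9 m/s

169.9 m/s


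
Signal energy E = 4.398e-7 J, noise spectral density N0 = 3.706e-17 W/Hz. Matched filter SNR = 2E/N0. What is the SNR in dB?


SNR_lin = 2 * 4.398e-7 / 3.706e-17 = 2.373e10
SNR_dB = 10*log10(2.373e10) = 103.8 dB

103.8 dB


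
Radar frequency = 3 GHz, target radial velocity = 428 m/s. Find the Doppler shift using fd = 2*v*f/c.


fd = 2 * 428 * 3000000000.0 / 3e8 = 8560.0 Hz

8560.0 Hz


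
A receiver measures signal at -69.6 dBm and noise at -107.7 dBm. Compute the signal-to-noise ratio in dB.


SNR = -69.6 - (-107.7) = 38.1 dB

38.1 dB


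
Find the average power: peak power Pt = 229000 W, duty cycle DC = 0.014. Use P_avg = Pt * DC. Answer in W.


P_avg = 229000 * 0.014 = 3206.0 W

3206.0 W


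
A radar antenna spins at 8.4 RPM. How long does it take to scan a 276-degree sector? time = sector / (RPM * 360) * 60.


t = 276 / (8.4 * 360) * 60 = 5.48 s

5.48 s


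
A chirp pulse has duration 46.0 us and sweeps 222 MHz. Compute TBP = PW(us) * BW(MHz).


TBP = 46.0 * 222 = 10212.0

10212.0


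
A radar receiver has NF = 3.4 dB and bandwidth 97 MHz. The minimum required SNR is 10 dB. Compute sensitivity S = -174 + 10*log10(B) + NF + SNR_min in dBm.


10*log10(97000000.0) = 79.87
S = -174 + 79.87 + 3.4 + 10 = -80.7 dBm

-80.7 dBm


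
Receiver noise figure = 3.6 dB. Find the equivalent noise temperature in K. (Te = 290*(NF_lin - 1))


NF_lin = 10^(3.6/10) = 2.290868
Te = 290 * (2.290868 - 1) = 374.4 K

374.4 K


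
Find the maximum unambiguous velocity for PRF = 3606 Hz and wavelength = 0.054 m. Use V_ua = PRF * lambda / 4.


V_ua = 3606 * 0.054 / 4 = 48.7 m/s

48.7 m/s


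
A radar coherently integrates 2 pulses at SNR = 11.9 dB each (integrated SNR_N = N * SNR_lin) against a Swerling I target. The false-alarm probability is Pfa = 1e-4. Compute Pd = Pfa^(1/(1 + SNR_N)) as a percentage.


SNR_lin = 10^(11.9/10) = 15.48817
SNR_N = 2 * 15.48817 = 30.97634
1/(1 + SNR_N) = 1/31.97634 = 0.0312731
Pd = (1e-4)^0.0312731 = 0.74973
Pd = 75.0%

75.0%


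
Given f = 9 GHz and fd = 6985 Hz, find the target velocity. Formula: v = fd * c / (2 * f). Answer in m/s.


v = 6985 * 3e8 / (2 * 9000000000.0) = 116.4 m/s

116.4 m/s


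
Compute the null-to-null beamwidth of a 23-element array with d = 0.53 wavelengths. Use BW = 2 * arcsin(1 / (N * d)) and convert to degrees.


1/(N*d) = 1/(23*0.53) = 0.082034
BW = 2*arcsin(0.082034) = 9.4 degrees

9.4 degrees


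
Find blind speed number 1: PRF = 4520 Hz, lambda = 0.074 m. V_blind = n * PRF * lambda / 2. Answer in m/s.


V_blind = 1 * 4520 * 0.074 / 2 = 167.2 m/s

167.2 m/s


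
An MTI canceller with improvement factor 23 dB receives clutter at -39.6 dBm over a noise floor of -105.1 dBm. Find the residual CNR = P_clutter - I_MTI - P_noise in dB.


CNR = -39.6 - 23 - (-105.1) = 42.5 dB

42.5 dB


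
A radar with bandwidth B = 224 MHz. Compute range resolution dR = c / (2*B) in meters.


dR = 3e8 / (2 * 224000000.0) = 0.67 m

0.67 m


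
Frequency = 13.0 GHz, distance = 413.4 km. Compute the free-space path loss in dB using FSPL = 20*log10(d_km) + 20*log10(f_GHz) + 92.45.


20*log10(413.4) = 52.33
20*log10(13.0) = 22.28
FSPL = 167.1 dB

167.1 dB


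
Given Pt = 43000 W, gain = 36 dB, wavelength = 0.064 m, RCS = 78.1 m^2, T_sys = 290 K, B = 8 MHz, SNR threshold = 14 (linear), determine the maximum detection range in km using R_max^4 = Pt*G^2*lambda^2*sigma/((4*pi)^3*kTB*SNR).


G_lin = 10^(36/10) = 3981.071706
R^4 = 43000 * 3981.071706^2 * 0.064^2 * 78.1 / ((4*pi)^3 * 1.38e-23 * 290 * 8000000.0 * 14)
R^4 = 2.45106e20 m^4
R_max = (2.45106e20)^(1/4) = 125123.4 m = 125.1 km

125.1 km


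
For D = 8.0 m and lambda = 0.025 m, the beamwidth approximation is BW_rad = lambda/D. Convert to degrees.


BW_rad = 0.025 / 8.0 = 0.003125
BW_deg = 0.18 degrees

0.18 degrees


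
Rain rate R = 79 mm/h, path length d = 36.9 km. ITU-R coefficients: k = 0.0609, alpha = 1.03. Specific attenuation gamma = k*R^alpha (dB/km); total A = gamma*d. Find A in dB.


gamma = 0.0609 * 79^1.03 = 5.484957 dB/km
A = 5.484957 * 36.9 = 202.39 dB

202.39 dB


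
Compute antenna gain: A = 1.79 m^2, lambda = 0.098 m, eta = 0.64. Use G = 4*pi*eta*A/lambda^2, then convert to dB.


G_linear = 4*pi*0.64*1.79/0.098^2 = 1498.96
G_dB = 10*log10(1498.96) = 31.8 dB

31.8 dB


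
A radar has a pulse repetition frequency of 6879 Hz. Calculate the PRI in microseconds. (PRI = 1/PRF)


PRI = 1/6879 = 0.00014537 s = 145.4 us

145.4 us


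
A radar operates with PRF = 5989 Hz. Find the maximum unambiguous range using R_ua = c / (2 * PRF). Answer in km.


R_ua = 3e8 / (2 * 5989) = 25045.9 m = 25.0 km

25.0 km


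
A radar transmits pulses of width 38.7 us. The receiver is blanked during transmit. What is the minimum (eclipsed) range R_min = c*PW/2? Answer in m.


R_min = 3e8 * 38.7e-6 / 2 = 5805.0 m

5805.0 m


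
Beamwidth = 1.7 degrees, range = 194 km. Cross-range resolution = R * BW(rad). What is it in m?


BW_rad = 0.029670597
CR = 194000 * 0.029670597 = 5756.1 m

5756.1 m


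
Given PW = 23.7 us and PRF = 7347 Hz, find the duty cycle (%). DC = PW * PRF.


DC = 23.7e-6 * 7347 * 100 = 17.41%

17.41%


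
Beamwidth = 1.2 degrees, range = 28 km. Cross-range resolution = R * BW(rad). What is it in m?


BW_rad = 0.020943951
CR = 28000 * 0.020943951 = 586.4 m

586.4 m


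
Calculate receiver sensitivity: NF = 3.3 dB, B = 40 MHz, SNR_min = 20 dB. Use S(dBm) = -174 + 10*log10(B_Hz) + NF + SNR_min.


10*log10(40000000.0) = 76.02
S = -174 + 76.02 + 3.3 + 20 = -74.7 dBm

-74.7 dBm


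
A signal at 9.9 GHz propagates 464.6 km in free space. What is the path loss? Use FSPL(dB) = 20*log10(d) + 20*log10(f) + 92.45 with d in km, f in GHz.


20*log10(464.6) = 53.34
20*log10(9.9) = 19.91
FSPL = 165.7 dB

165.7 dB


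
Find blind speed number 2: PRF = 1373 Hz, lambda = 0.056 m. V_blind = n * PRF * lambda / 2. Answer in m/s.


V_blind = 2 * 1373 * 0.056 / 2 = 76.9 m/s

76.9 m/s


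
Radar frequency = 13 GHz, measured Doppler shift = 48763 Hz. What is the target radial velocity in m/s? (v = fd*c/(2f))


v = 48763 * 3e8 / (2 * 13000000000.0) = 562.7 m/s

562.7 m/s


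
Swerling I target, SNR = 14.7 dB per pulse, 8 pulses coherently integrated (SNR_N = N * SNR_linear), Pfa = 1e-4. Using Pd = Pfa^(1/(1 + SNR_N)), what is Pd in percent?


SNR_lin = 10^(14.7/10) = 29.51209
SNR_N = 8 * 29.51209 = 236.09672
1/(1 + SNR_N) = 1/237.09672 = 0.0042177
Pd = (1e-4)^0.0042177 = 0.9619
Pd = 96.2%

96.2%


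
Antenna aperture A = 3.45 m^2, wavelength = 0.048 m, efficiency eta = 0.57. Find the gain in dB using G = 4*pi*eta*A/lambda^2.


G_linear = 4*pi*0.57*3.45/0.048^2 = 10725.59
G_dB = 10*log10(10725.59) = 40.3 dB

40.3 dB


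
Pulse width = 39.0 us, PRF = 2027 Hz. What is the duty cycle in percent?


DC = 39.0e-6 * 2027 * 100 = 7.91%

7.91%


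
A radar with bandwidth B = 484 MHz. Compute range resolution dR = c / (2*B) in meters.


dR = 3e8 / (2 * 484000000.0) = 0.31 m

0.31 m


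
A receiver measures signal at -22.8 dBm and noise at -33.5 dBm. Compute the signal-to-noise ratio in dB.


SNR = -22.8 - (-33.5) = 10.7 dB

10.7 dB


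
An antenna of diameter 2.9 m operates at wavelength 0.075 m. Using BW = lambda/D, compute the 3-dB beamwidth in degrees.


BW_rad = 0.075 / 2.9 = 0.025862
BW_deg = 1.48 degrees

1.48 degrees


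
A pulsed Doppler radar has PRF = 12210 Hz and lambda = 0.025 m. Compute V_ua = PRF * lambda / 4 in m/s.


V_ua = 12210 * 0.025 / 4 = 76.3 m/s

76.3 m/s


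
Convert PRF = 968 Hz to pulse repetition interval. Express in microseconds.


PRI = 1/968 = 0.0010330579 s = 1033.1 us

1033.1 us


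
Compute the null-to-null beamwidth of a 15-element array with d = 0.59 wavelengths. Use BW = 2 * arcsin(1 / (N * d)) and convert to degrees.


1/(N*d) = 1/(15*0.59) = 0.112994
BW = 2*arcsin(0.112994) = 13.0 degrees

13.0 degrees


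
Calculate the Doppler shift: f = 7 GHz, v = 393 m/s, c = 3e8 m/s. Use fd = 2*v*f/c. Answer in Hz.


fd = 2 * 393 * 7000000000.0 / 3e8 = 18340.0 Hz

18340.0 Hz


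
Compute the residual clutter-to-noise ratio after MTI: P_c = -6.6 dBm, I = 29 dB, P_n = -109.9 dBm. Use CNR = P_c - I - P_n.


CNR = -6.6 - 29 - (-109.9) = 74.3 dB

74.3 dB


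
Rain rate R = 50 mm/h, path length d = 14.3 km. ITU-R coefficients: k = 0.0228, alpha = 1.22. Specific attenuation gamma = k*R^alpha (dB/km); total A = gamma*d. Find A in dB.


gamma = 0.0228 * 50^1.22 = 2.695742 dB/km
A = 2.695742 * 14.3 = 38.55 dB

38.55 dB


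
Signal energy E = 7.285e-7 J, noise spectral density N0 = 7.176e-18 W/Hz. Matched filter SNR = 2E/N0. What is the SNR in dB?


SNR_lin = 2 * 7.285e-7 / 7.176e-18 = 2.03e11
SNR_dB = 10*log10(2.03e11) = 113.1 dB

113.1 dB


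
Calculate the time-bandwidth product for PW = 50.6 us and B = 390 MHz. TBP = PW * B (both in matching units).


TBP = 50.6 * 390 = 19734.0

19734.0


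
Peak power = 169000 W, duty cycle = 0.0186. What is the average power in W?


P_avg = 169000 * 0.0186 = 3143.4 W

3143.4 W


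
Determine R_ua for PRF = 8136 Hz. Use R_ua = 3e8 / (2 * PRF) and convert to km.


R_ua = 3e8 / (2 * 8136) = 18436.6 m = 18.4 km

18.4 km


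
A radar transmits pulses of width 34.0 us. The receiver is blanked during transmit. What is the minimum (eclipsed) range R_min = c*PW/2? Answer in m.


R_min = 3e8 * 34.0e-6 / 2 = 5100.0 m

5100.0 m


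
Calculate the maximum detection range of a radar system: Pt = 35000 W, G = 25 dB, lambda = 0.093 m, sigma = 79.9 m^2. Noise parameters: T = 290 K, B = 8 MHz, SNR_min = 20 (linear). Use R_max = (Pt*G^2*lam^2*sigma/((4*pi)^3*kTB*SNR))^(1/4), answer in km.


G_lin = 10^(25/10) = 316.227766
R^4 = 35000 * 316.227766^2 * 0.093^2 * 79.9 / ((4*pi)^3 * 1.38e-23 * 290 * 8000000.0 * 20)
R^4 = 1.90351e18 m^4
R_max = (1.90351e18)^(1/4) = 37144.0 m = 37.1 km

37.1 km


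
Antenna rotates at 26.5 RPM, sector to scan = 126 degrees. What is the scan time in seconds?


t = 126 / (26.5 * 360) * 60 = 0.79 s

0.79 s


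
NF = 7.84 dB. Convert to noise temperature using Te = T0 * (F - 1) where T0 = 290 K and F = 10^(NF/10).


NF_lin = 10^(7.84/10) = 6.08135
Te = 290 * (6.08135 - 1) = 1473.6 K

1473.6 K


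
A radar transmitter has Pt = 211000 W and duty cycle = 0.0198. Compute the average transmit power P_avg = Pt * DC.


P_avg = 211000 * 0.0198 = 4177.8 W

4177.8 W


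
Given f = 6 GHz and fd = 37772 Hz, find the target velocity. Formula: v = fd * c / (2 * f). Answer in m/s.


v = 37772 * 3e8 / (2 * 6000000000.0) = 944.3 m/s

944.3 m/s


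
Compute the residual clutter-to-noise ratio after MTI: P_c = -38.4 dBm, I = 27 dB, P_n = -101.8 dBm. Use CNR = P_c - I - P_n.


CNR = -38.4 - 27 - (-101.8) = 36.4 dB

36.4 dB


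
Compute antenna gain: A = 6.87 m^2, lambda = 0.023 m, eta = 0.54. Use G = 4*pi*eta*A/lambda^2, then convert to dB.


G_linear = 4*pi*0.54*6.87/0.023^2 = 88126.13
G_dB = 10*log10(88126.13) = 49.5 dB

49.5 dB


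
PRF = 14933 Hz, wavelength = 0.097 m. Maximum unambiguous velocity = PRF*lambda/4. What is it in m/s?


V_ua = 14933 * 0.097 / 4 = 362.1 m/s

362.1 m/s


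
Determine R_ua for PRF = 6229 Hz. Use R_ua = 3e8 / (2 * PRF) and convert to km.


R_ua = 3e8 / (2 * 6229) = 24080.9 m = 24.1 km

24.1 km


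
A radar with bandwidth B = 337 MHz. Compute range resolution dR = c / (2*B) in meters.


dR = 3e8 / (2 * 337000000.0) = 0.45 m

0.45 m


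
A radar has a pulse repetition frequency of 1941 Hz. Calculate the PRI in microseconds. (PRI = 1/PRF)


PRI = 1/1941 = 0.0005151984 s = 515.2 us

515.2 us


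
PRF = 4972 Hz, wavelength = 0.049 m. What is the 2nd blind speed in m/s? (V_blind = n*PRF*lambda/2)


V_blind = 2 * 4972 * 0.049 / 2 = 243.6 m/s

243.6 m/s


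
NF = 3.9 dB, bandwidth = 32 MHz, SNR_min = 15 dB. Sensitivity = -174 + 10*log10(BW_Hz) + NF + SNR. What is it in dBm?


10*log10(32000000.0) = 75.05
S = -174 + 75.05 + 3.9 + 15 = -80.0 dBm

-80.0 dBm


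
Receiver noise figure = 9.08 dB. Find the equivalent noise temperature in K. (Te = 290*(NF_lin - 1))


NF_lin = 10^(9.08/10) = 8.090959
Te = 290 * (8.090959 - 1) = 2056.4 K

2056.4 K


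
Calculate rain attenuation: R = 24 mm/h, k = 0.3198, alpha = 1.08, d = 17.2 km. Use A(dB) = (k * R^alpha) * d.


gamma = 0.3198 * 24^1.08 = 9.897069 dB/km
A = 9.897069 * 17.2 = 170.23 dB

170.23 dB


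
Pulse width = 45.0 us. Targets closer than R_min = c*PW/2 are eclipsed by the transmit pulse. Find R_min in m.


R_min = 3e8 * 45.0e-6 / 2 = 6750.0 m

6750.0 m


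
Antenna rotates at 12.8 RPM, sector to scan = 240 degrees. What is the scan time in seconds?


t = 240 / (12.8 * 360) * 60 = 3.13 s

3.13 s


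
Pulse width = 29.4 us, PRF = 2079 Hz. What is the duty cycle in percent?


DC = 29.4e-6 * 2079 * 100 = 6.11%

6.11%


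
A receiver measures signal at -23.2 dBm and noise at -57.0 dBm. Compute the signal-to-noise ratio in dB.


SNR = -23.2 - (-57.0) = 33.8 dB

33.8 dB


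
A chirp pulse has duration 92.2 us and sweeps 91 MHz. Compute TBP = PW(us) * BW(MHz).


TBP = 92.2 * 91 = 8390.2

8390.2


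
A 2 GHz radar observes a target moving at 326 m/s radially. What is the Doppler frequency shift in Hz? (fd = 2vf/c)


fd = 2 * 326 * 2000000000.0 / 3e8 = 4346.7 Hz

4346.7 Hz


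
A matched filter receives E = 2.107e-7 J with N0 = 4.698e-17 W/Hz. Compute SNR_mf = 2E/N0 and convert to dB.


SNR_lin = 2 * 2.107e-7 / 4.698e-17 = 8.97e9
SNR_dB = 10*log10(8.97e9) = 99.5 dB

99.5 dB


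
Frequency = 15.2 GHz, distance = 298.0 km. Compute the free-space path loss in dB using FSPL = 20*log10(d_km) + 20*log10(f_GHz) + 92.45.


20*log10(298.0) = 49.48
20*log10(15.2) = 23.64
FSPL = 165.6 dB

165.6 dB


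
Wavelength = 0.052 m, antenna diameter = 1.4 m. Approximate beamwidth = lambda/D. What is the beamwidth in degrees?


BW_rad = 0.052 / 1.4 = 0.037143
BW_deg = 2.13 degrees

2.13 degrees


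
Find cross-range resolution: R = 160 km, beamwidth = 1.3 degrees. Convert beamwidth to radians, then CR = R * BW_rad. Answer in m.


BW_rad = 0.02268928
CR = 160000 * 0.02268928 = 3630.3 m

3630.3 m


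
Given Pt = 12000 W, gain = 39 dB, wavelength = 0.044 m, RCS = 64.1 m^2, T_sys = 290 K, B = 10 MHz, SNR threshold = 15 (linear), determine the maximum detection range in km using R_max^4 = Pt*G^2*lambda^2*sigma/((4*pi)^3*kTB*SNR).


G_lin = 10^(39/10) = 7943.282347
R^4 = 12000 * 7943.282347^2 * 0.044^2 * 64.1 / ((4*pi)^3 * 1.38e-23 * 290 * 10000000.0 * 15)
R^4 = 7.88763e19 m^4
R_max = (7.88763e19)^(1/4) = 94240.3 m = 94.2 km

94.2 km


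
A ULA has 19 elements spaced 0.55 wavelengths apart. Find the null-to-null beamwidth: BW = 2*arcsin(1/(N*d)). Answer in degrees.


1/(N*d) = 1/(19*0.55) = 0.095694
BW = 2*arcsin(0.095694) = 11.0 degrees

11.0 degrees


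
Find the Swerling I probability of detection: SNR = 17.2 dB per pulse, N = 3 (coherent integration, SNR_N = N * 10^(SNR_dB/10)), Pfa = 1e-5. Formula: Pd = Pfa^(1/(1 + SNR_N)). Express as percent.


SNR_lin = 10^(17.2/10) = 52.48075
SNR_N = 3 * 52.48075 = 157.44225
1/(1 + SNR_N) = 1/158.44225 = 0.0063114
Pd = (1e-5)^0.0063114 = 0.92991
Pd = 93.0%

93.0%


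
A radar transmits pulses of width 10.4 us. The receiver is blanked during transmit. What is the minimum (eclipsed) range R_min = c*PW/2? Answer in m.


R_min = 3e8 * 10.4e-6 / 2 = 1560.0 m

1560.0 m


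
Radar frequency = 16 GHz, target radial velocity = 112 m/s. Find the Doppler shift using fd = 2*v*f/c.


fd = 2 * 112 * 16000000000.0 / 3e8 = 11946.7 Hz

11946.7 Hz


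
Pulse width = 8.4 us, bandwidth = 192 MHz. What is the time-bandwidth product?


TBP = 8.4 * 192 = 1612.8

1612.8


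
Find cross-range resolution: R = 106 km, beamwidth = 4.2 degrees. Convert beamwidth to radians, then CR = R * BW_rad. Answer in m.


BW_rad = 0.073303829
CR = 106000 * 0.073303829 = 7770.2 m

7770.2 m


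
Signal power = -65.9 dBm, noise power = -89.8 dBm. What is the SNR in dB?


SNR = -65.9 - (-89.8) = 23.9 dB

23.9 dB


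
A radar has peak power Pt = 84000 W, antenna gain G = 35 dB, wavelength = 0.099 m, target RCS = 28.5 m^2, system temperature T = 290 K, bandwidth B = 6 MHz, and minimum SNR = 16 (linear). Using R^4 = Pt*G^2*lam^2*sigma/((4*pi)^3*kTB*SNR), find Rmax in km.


G_lin = 10^(35/10) = 3162.27766
R^4 = 84000 * 3162.27766^2 * 0.099^2 * 28.5 / ((4*pi)^3 * 1.38e-23 * 290 * 6000000.0 * 16)
R^4 = 3.07763e20 m^4
R_max = (3.07763e20)^(1/4) = 132450.7 m = 132.5 km

132.5 km


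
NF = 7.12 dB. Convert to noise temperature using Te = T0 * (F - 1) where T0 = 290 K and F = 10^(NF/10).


NF_lin = 10^(7.12/10) = 5.152286
Te = 290 * (5.152286 - 1) = 1204.2 K

1204.2 K


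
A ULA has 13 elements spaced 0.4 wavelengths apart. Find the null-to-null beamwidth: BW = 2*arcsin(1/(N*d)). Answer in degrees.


1/(N*d) = 1/(13*0.4) = 0.192308
BW = 2*arcsin(0.192308) = 22.2 degrees

22.2 degrees


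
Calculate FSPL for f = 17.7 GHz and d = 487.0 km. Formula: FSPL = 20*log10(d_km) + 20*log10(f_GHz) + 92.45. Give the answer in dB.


20*log10(487.0) = 53.75
20*log10(17.7) = 24.96
FSPL = 171.2 dB

171.2 dB


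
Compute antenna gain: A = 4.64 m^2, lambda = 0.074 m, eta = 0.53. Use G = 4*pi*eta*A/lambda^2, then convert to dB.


G_linear = 4*pi*0.53*4.64/0.074^2 = 5643.39
G_dB = 10*log10(5643.39) = 37.5 dB

37.5 dB


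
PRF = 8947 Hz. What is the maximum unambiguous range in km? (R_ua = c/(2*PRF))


R_ua = 3e8 / (2 * 8947) = 16765.4 m = 16.8 km

16.8 km


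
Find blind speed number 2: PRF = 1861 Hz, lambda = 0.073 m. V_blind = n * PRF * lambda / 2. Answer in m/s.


V_blind = 2 * 1861 * 0.073 / 2 = 135.9 m/s

135.9 m/s


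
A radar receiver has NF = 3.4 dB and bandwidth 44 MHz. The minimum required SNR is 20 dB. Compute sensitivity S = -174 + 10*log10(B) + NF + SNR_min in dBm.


10*log10(44000000.0) = 76.43
S = -174 + 76.43 + 3.4 + 20 = -74.2 dBm

-74.2 dBm


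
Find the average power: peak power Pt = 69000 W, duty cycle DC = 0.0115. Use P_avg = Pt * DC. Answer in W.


P_avg = 69000 * 0.0115 = 793.5 W

793.5 W
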